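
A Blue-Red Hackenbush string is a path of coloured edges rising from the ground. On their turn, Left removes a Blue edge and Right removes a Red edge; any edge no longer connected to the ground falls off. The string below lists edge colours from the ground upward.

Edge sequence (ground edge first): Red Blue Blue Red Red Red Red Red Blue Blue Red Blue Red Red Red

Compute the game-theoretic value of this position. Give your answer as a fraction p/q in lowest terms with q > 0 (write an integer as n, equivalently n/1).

step 1: add Red to get R; options L={ — } R={ 0 } gives -1
step 2: add Blue to get RB; options L={ -1 } R={ 0 } gives -1/2
step 3: add Blue to get RBB; options L={ -1; -1/2 } R={ 0 } gives -1/4
step 4: add Red to get RBBR; options L={ -1; -1/2 } R={ -1/4; 0 } gives -3/8
step 5: add Red to get RBBRR; options L={ -1; -1/2 } R={ -3/8; -1/4; 0 } gives -7/16
step 6: add Red to get RBBRRR; options L={ -1; -1/2 } R={ -7/16; -3/8; -1/4; 0 } gives -15/32
step 7: add Red to get RBBRRRR; options L={ -1; -1/2 } R={ -15/32; -7/16; -3/8; -1/4; 0 } gives -31/64
step 8: add Red to get RBBRRRRR; options L={ -1; -1/2 } R={ -31/64; -15/32; -7/16; -3/8; -1/4; 0 } gives -63/128
step 9: add Blue to get RBBRRRRRB; options L={ -1; -1/2; -63/128 } R={ -31/64; -15/32; -7/16; -3/8; -1/4; 0 } gives -125/256
step 10: add Blue to get RBBRRRRRBB; options L={ -1; -1/2; -63/128; -125/256 } R={ -31/64; -15/32; -7/16; -3/8; -1/4; 0 } gives -249/512
step 11: add Red to get RBBRRRRRBBR; options L={ -1; -1/2; -63/128; -125/256 } R={ -249/512; -31/64; -15/32; -7/16; -3/8; -1/4; 0 } gives -499/1024
step 12: add Blue to get RBBRRRRRBBRB; options L={ -1; -1/2; -63/128; -125/256; -499/1024 } R={ -249/512; -31/64; -15/32; -7/16; -3/8; -1/4; 0 } gives -997/2048
step 13: add Red to get RBBRRRRRBBRBR; options L={ -1; -1/2; -63/128; -125/256; -499/1024 } R={ -997/2048; -249/512; -31/64; -15/32; -7/16; -3/8; -1/4; 0 } gives -1995/4096
step 14: add Red to get RBBRRRRRBBRBRR; options L={ -1; -1/2; -63/128; -125/256; -499/1024 } R={ -1995/4096; -997/2048; -249/512; -31/64; -15/32; -7/16; -3/8; -1/4; 0 } gives -3991/8192
step 15: add Red to get RBBRRRRRBBRBRRR; options L={ -1; -1/2; -63/128; -125/256; -499/1024 } R={ -3991/8192; -1995/4096; -997/2048; -249/512; -31/64; -15/32; -7/16; -3/8; -1/4; 0 } gives -7983/16384

-7983/16384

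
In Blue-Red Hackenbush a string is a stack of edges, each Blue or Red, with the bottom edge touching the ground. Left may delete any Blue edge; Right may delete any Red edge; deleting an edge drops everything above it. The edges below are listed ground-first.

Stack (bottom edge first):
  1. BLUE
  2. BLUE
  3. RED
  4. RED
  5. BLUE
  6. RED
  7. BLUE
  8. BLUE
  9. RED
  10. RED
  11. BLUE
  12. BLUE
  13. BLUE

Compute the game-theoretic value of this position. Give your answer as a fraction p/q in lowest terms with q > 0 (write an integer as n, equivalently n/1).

edge 1 of 13 (BLUE): { 0 | (no moves) } -> 1
edge 2 of 13 (BLUE): { 0; 1 | (no moves) } -> 2
edge 3 of 13 (RED): { 0; 1 | 2 } -> 3/2
edge 4 of 13 (RED): { 0; 1 | 3/2; 2 } -> 5/4
edge 5 of 13 (BLUE): { 0; 1; 5/4 | 3/2; 2 } -> 11/8
edge 6 of 13 (RED): { 0; 1; 5/4 | 11/8; 3/2; 2 } -> 21/16
edge 7 of 13 (BLUE): { 0; 1; 5/4; 21/16 | 11/8; 3/2; 2 } -> 43/32
edge 8 of 13 (BLUE): { 0; 1; 5/4; 21/16; 43/32 | 11/8; 3/2; 2 } -> 87/64
edge 9 of 13 (RED): { 0; 1; 5/4; 21/16; 43/32 | 87/64; 11/8; 3/2; 2 } -> 173/128
edge 10 of 13 (RED): { 0; 1; 5/4; 21/16; 43/32 | 173/128; 87/64; 11/8; 3/2; 2 } -> 345/256
edge 11 of 13 (BLUE): { 0; 1; 5/4; 21/16; 43/32; 345/256 | 173/128; 87/64; 11/8; 3/2; 2 } -> 691/512
edge 12 of 13 (BLUE): { 0; 1; 5/4; 21/16; 43/32; 345/256; 691/512 | 173/128; 87/64; 11/8; 3/2; 2 } -> 1383/1024
edge 13 of 13 (BLUE): { 0; 1; 5/4; 21/16; 43/32; 345/256; 691/512; 1383/1024 | 173/128; 87/64; 11/8; 3/2; 2 } -> 2767/2048

2767/2048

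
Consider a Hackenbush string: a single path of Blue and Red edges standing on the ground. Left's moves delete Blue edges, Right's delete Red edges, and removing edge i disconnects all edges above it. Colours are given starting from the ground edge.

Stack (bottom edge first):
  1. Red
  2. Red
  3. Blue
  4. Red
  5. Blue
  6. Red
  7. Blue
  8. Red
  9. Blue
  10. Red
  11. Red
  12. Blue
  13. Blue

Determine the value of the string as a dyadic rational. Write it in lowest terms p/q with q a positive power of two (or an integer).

-3417/2048

v_1 [R]  L=[·]  R=[0]  = -1
v_2 [RR]  L=[·]  R=[-1, 0]  = -2
v_3 [RRB]  L=[-2]  R=[-1, 0]  = -3/2
v_4 [RRBR]  L=[-2]  R=[-3/2, -1, 0]  = -7/4
v_5 [RRBRB]  L=[-2, -7/4]  R=[-3/2, -1, 0]  = -13/8
v_6 [RRBRBR]  L=[-2, -7/4]  R=[-13/8, -3/2, -1, 0]  = -27/16
v_7 [RRBRBRB]  L=[-2, -7/4, -27/16]  R=[-13/8, -3/2, -1, 0]  = -53/32
v_8 [RRBRBRBR]  L=[-2, -7/4, -27/16]  R=[-53/32, -13/8, -3/2, -1, 0]  = -107/64
v_9 [RRBRBRBRB]  L=[-2, -7/4, -27/16, -107/64]  R=[-53/32, -13/8, -3/2, -1, 0]  = -213/128
v_10 [RRBRBRBRBR]  L=[-2, -7/4, -27/16, -107/64]  R=[-213/128, -53/32, -13/8, -3/2, -1, 0]  = -427/256
v_11 [RRBRBRBRBRR]  L=[-2, -7/4, -27/16, -107/64]  R=[-427/256, -213/128, -53/32, -13/8, -3/2, -1, 0]  = -855/512
v_12 [RRBRBRBRBRRB]  L=[-2, -7/4, -27/16, -107/64, -855/512]  R=[-427/256, -213/128, -53/32, -13/8, -3/2, -1, 0]  = -1709/1024
v_13 [RRBRBRBRBRRBB]  L=[-2, -7/4, -27/16, -107/64, -855/512, -1709/1024]  R=[-427/256, -213/128, -53/32, -13/8, -3/2, -1, 0]  = -3417/2048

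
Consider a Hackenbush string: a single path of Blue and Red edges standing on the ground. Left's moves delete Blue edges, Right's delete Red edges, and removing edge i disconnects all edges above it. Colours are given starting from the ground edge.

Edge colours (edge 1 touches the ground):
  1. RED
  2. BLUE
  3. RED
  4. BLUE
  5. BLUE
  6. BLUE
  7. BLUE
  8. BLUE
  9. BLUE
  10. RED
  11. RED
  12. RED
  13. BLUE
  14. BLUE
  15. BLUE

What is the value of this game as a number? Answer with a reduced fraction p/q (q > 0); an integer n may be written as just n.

G(R) = { · | 0 } → -1
G(RB) = { -1 | 0 } → -1/2
G(RBR) = { -1 | -1/2, 0 } → -3/4
G(RBRB) = { -1, -3/4 | -1/2, 0 } → -5/8
G(RBRBB) = { -1, -3/4, -5/8 | -1/2, 0 } → -9/16
G(RBRBBB) = { -1, -3/4, -5/8, -9/16 | -1/2, 0 } → -17/32
G(RBRBBBB) = { -1, -3/4, -5/8, -9/16, -17/32 | -1/2, 0 } → -33/64
G(RBRBBBBB) = { -1, -3/4, -5/8, -9/16, -17/32, -33/64 | -1/2, 0 } → -65/128
G(RBRBBBBBB) = { -1, -3/4, -5/8, -9/16, -17/32, -33/64, -65/128 | -1/2, 0 } → -129/256
G(RBRBBBBBBR) = { -1, -3/4, -5/8, -9/16, -17/32, -33/64, -65/128 | -129/256, -1/2, 0 } → -259/512
G(RBRBBBBBBRR) = { -1, -3/4, -5/8, -9/16, -17/32, -33/64, -65/128 | -259/512, -129/256, -1/2, 0 } → -519/1024
G(RBRBBBBBBRRR) = { -1, -3/4, -5/8, -9/16, -17/32, -33/64, -65/128 | -519/1024, -259/512, -129/256, -1/2, 0 } → -1039/2048
G(RBRBBBBBBRRRB) = { -1, -3/4, -5/8, -9/16, -17/32, -33/64, -65/128, -1039/2048 | -519/1024, -259/512, -129/256, -1/2, 0 } → -2077/4096
G(RBRBBBBBBRRRBB) = { -1, -3/4, -5/8, -9/16, -17/32, -33/64, -65/128, -1039/2048, -2077/4096 | -519/1024, -259/512, -129/256, -1/2, 0 } → -4153/8192
G(RBRBBBBBBRRRBBB) = { -1, -3/4, -5/8, -9/16, -17/32, -33/64, -65/128, -1039/2048, -2077/4096, -4153/8192 | -519/1024, -259/512, -129/256, -1/2, 0 } → -8305/16384

-8305/16384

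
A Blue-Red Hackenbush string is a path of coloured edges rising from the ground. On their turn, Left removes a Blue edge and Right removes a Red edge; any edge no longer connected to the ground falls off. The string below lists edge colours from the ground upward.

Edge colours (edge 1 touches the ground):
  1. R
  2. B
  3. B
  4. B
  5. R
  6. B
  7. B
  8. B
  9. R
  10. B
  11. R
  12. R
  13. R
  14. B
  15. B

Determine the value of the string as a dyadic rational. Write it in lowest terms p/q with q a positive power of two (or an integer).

-2233/16384

Build G(s[:k]) for k = 1..15, string s = R B B B R B B B R B R R R B B.
G(R) = { none | 0 } => -1
G(RB) = { -1 | 0 } => -1/2
G(RBB) = { -1, -1/2 | 0 } => -1/4
G(RBBB) = { -1, -1/2, -1/4 | 0 } => -1/8
G(RBBBR) = { -1, -1/2, -1/4 | -1/8, 0 } => -3/16
G(RBBBRB) = { -1, -1/2, -1/4, -3/16 | -1/8, 0 } => -5/32
G(RBBBRBB) = { -1, -1/2, -1/4, -3/16, -5/32 | -1/8, 0 } => -9/64
G(RBBBRBBB) = { -1, -1/2, -1/4, -3/16, -5/32, -9/64 | -1/8, 0 } => -17/128
G(RBBBRBBBR) = { -1, -1/2, -1/4, -3/16, -5/32, -9/64 | -17/128, -1/8, 0 } => -35/256
G(RBBBRBBBRB) = { -1, -1/2, -1/4, -3/16, -5/32, -9/64, -35/256 | -17/128, -1/8, 0 } => -69/512
G(RBBBRBBBRBR) = { -1, -1/2, -1/4, -3/16, -5/32, -9/64, -35/256 | -69/512, -17/128, -1/8, 0 } => -139/1024
G(RBBBRBBBRBRR) = { -1, -1/2, -1/4, -3/16, -5/32, -9/64, -35/256 | -139/1024, -69/512, -17/128, -1/8, 0 } => -279/2048
G(RBBBRBBBRBRRR) = { -1, -1/2, -1/4, -3/16, -5/32, -9/64, -35/256 | -279/2048, -139/1024, -69/512, -17/128, -1/8, 0 } => -559/4096
G(RBBBRBBBRBRRRB) = { -1, -1/2, -1/4, -3/16, -5/32, -9/64, -35/256, -559/4096 | -279/2048, -139/1024, -69/512, -17/128, -1/8, 0 } => -1117/8192
G(RBBBRBBBRBRRRBB) = { -1, -1/2, -1/4, -3/16, -5/32, -9/64, -35/256, -559/4096, -1117/8192 | -279/2048, -139/1024, -69/512, -17/128, -1/8, 0 } => -2233/16384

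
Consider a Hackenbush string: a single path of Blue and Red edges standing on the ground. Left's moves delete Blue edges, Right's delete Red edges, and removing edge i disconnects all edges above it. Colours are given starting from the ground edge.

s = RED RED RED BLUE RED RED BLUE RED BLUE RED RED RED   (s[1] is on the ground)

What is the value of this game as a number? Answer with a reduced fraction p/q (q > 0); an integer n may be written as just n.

-1455/512

Prefix values for RED RED RED BLUE RED RED BLUE RED BLUE RED RED RED via {L|R} + simplicity:
val_1 [R]  L=[—]  R=[0]  => -1
val_2 [RR]  L=[—]  R=[-1 0]  => -2
val_3 [RRR]  L=[—]  R=[-2 -1 0]  => -3
val_4 [RRRB]  L=[-3]  R=[-2 -1 0]  => -5/2
val_5 [RRRBR]  L=[-3]  R=[-5/2 -2 -1 0]  => -11/4
val_6 [RRRBRR]  L=[-3]  R=[-11/4 -5/2 -2 -1 0]  => -23/8
val_7 [RRRBRRB]  L=[-3 -23/8]  R=[-11/4 -5/2 -2 -1 0]  => -45/16
val_8 [RRRBRRBR]  L=[-3 -23/8]  R=[-45/16 -11/4 -5/2 -2 -1 0]  => -91/32
val_9 [RRRBRRBRB]  L=[-3 -23/8 -91/32]  R=[-45/16 -11/4 -5/2 -2 -1 0]  => -181/64
val_10 [RRRBRRBRBR]  L=[-3 -23/8 -91/32]  R=[-181/64 -45/16 -11/4 -5/2 -2 -1 0]  => -363/128
val_11 [RRRBRRBRBRR]  L=[-3 -23/8 -91/32]  R=[-363/128 -181/64 -45/16 -11/4 -5/2 -2 -1 0]  => -727/256
val_12 [RRRBRRBRBRRR]  L=[-3 -23/8 -91/32]  R=[-727/256 -363/128 -181/64 -45/16 -11/4 -5/2 -2 -1 0]  => -1455/512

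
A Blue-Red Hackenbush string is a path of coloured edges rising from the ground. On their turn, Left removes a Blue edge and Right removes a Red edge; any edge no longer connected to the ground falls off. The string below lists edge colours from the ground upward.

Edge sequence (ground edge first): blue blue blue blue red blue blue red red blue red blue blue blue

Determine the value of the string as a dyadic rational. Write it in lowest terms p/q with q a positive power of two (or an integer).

3887/1024

Build g(s[:k]) for k = 1..14, string s = blue blue blue blue red blue blue red red blue red blue blue blue.
1 of 14 · b · max L 0 · min R +∞ — 1
2 of 14 · bb · max L 1 · min R +∞ — 2
3 of 14 · bbb · max L 2 · min R +∞ — 3
4 of 14 · bbbb · max L 3 · min R +∞ — 4
5 of 14 · bbbbr · max L 3 · min R 4 — 7/2
6 of 14 · bbbbrb · max L 7/2 · min R 4 — 15/4
7 of 14 · bbbbrbb · max L 15/4 · min R 4 — 31/8
8 of 14 · bbbbrbbr · max L 15/4 · min R 31/8 — 61/16
9 of 14 · bbbbrbbrr · max L 15/4 · min R 61/16 — 121/32
10 of 14 · bbbbrbbrrb · max L 121/32 · min R 61/16 — 243/64
11 of 14 · bbbbrbbrrbr · max L 121/32 · min R 243/64 — 485/128
12 of 14 · bbbbrbbrrbrb · max L 485/128 · min R 243/64 — 971/256
13 of 14 · bbbbrbbrrbrbb · max L 971/256 · min R 243/64 — 1943/512
14 of 14 · bbbbrbbrrbrbbb · max L 1943/512 · min R 243/64 — 3887/1024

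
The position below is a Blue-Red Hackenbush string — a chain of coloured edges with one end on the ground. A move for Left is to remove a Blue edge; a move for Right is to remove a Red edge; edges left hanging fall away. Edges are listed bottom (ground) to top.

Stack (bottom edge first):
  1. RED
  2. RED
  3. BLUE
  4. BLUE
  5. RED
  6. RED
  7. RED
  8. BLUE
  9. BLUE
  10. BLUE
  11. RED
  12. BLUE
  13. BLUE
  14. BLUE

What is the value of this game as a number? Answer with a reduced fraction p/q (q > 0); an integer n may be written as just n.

Build v(s[:k]) for k = 1..14, string s = RED RED BLUE BLUE RED RED RED BLUE BLUE BLUE RED BLUE BLUE BLUE.
1 of 14 · R · max L −∞ · min R 0 = -1
2 of 14 · RR · max L −∞ · min R -1 = -2
3 of 14 · RRB · max L -2 · min R -1 = -3/2
4 of 14 · RRBB · max L -3/2 · min R -1 = -5/4
5 of 14 · RRBBR · max L -3/2 · min R -5/4 = -11/8
6 of 14 · RRBBRR · max L -3/2 · min R -11/8 = -23/16
7 of 14 · RRBBRRR · max L -3/2 · min R -23/16 = -47/32
8 of 14 · RRBBRRRB · max L -47/32 · min R -23/16 = -93/64
9 of 14 · RRBBRRRBB · max L -93/64 · min R -23/16 = -185/128
10 of 14 · RRBBRRRBBB · max L -185/128 · min R -23/16 = -369/256
11 of 14 · RRBBRRRBBBR · max L -185/128 · min R -369/256 = -739/512
12 of 14 · RRBBRRRBBBRB · max L -739/512 · min R -369/256 = -1477/1024
13 of 14 · RRBBRRRBBBRBB · max L -1477/1024 · min R -369/256 = -2953/2048
14 of 14 · RRBBRRRBBBRBBB · max L -2953/2048 · min R -369/256 = -5905/4096

-5905/4096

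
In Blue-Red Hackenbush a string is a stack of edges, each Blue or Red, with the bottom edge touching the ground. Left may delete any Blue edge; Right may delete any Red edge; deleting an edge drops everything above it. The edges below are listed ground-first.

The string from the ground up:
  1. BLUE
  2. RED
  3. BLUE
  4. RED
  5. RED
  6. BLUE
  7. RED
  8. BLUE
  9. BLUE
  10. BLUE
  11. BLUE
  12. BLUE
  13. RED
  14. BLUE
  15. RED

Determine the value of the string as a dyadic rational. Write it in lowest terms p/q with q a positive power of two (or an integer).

9717/16384

Recurse on prefixes of the 15-edge string BLUE RED BLUE RED RED BLUE RED BLUE BLUE BLUE BLUE BLUE RED BLUE RED:
B: Left { 0 }, Right { · } — simplest 1
BR: Left { 0 }, Right { 1 } — simplest 1/2
BRB: Left { 0,1/2 }, Right { 1 } — simplest 3/4
BRBR: Left { 0,1/2 }, Right { 3/4,1 } — simplest 5/8
BRBRR: Left { 0,1/2 }, Right { 5/8,3/4,1 } — simplest 9/16
BRBRRB: Left { 0,1/2,9/16 }, Right { 5/8,3/4,1 } — simplest 19/32
BRBRRBR: Left { 0,1/2,9/16 }, Right { 19/32,5/8,3/4,1 } — simplest 37/64
BRBRRBRB: Left { 0,1/2,9/16,37/64 }, Right { 19/32,5/8,3/4,1 } — simplest 75/128
BRBRRBRBB: Left { 0,1/2,9/16,37/64,75/128 }, Right { 19/32,5/8,3/4,1 } — simplest 151/256
BRBRRBRBBB: Left { 0,1/2,9/16,37/64,75/128,151/256 }, Right { 19/32,5/8,3/4,1 } — simplest 303/512
BRBRRBRBBBB: Left { 0,1/2,9/16,37/64,75/128,151/256,303/512 }, Right { 19/32,5/8,3/4,1 } — simplest 607/1024
BRBRRBRBBBBB: Left { 0,1/2,9/16,37/64,75/128,151/256,303/512,607/1024 }, Right { 19/32,5/8,3/4,1 } — simplest 1215/2048
BRBRRBRBBBBBR: Left { 0,1/2,9/16,37/64,75/128,151/256,303/512,607/1024 }, Right { 1215/2048,19/32,5/8,3/4,1 } — simplest 2429/4096
BRBRRBRBBBBBRB: Left { 0,1/2,9/16,37/64,75/128,151/256,303/512,607/1024,2429/4096 }, Right { 1215/2048,19/32,5/8,3/4,1 } — simplest 4859/8192
BRBRRBRBBBBBRBR: Left { 0,1/2,9/16,37/64,75/128,151/256,303/512,607/1024,2429/4096 }, Right { 4859/8192,1215/2048,19/32,5/8,3/4,1 } — simplest 9717/16384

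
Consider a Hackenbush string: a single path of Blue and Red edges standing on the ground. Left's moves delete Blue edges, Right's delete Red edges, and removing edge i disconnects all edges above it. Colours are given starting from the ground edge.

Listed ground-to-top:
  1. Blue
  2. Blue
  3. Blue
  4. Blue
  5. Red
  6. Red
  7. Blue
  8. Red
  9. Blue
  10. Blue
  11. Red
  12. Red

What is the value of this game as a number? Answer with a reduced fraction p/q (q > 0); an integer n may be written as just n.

B: Left { 0 }, Right { — } = simplest 1
BB: Left { 0; 1 }, Right { — } = simplest 2
BBB: Left { 0; 1; 2 }, Right { — } = simplest 3
BBBB: Left { 0; 1; 2; 3 }, Right { — } = simplest 4
BBBBR: Left { 0; 1; 2; 3 }, Right { 4 } = simplest 7/2
BBBBRR: Left { 0; 1; 2; 3 }, Right { 7/2; 4 } = simplest 13/4
BBBBRRB: Left { 0; 1; 2; 3; 13/4 }, Right { 7/2; 4 } = simplest 27/8
BBBBRRBR: Left { 0; 1; 2; 3; 13/4 }, Right { 27/8; 7/2; 4 } = simplest 53/16
BBBBRRBRB: Left { 0; 1; 2; 3; 13/4; 53/16 }, Right { 27/8; 7/2; 4 } = simplest 107/32
BBBBRRBRBB: Left { 0; 1; 2; 3; 13/4; 53/16; 107/32 }, Right { 27/8; 7/2; 4 } = simplest 215/64
BBBBRRBRBBR: Left { 0; 1; 2; 3; 13/4; 53/16; 107/32 }, Right { 215/64; 27/8; 7/2; 4 } = simplest 429/128
BBBBRRBRBBRR: Left { 0; 1; 2; 3; 13/4; 53/16; 107/32 }, Right { 429/128; 215/64; 27/8; 7/2; 4 } = simplest 857/256

857/256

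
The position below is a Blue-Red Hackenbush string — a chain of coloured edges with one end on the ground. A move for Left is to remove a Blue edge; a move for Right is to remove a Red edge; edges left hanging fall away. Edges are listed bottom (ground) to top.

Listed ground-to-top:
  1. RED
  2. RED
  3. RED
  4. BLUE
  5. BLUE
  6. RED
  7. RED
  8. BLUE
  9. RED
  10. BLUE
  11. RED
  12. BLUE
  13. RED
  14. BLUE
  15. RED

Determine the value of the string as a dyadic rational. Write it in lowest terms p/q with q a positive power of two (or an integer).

Prefix values for RED RED RED BLUE BLUE RED RED BLUE RED BLUE RED BLUE RED BLUE RED via {L|R} + simplicity:
R: Left { — }, Right { 0 } so simplest -1
RR: Left { — }, Right { -1; 0 } so simplest -2
RRR: Left { — }, Right { -2; -1; 0 } so simplest -3
RRRB: Left { -3 }, Right { -2; -1; 0 } so simplest -5/2
RRRBB: Left { -3; -5/2 }, Right { -2; -1; 0 } so simplest -9/4
RRRBBR: Left { -3; -5/2 }, Right { -9/4; -2; -1; 0 } so simplest -19/8
RRRBBRR: Left { -3; -5/2 }, Right { -19/8; -9/4; -2; -1; 0 } so simplest -39/16
RRRBBRRB: Left { -3; -5/2; -39/16 }, Right { -19/8; -9/4; -2; -1; 0 } so simplest -77/32
RRRBBRRBR: Left { -3; -5/2; -39/16 }, Right { -77/32; -19/8; -9/4; -2; -1; 0 } so simplest -155/64
RRRBBRRBRB: Left { -3; -5/2; -39/16; -155/64 }, Right { -77/32; -19/8; -9/4; -2; -1; 0 } so simplest -309/128
RRRBBRRBRBR: Left { -3; -5/2; -39/16; -155/64 }, Right { -309/128; -77/32; -19/8; -9/4; -2; -1; 0 } so simplest -619/256
RRRBBRRBRBRB: Left { -3; -5/2; -39/16; -155/64; -619/256 }, Right { -309/128; -77/32; -19/8; -9/4; -2; -1; 0 } so simplest -1237/512
RRRBBRRBRBRBR: Left { -3; -5/2; -39/16; -155/64; -619/256 }, Right { -1237/512; -309/128; -77/32; -19/8; -9/4; -2; -1; 0 } so simplest -2475/1024
RRRBBRRBRBRBRB: Left { -3; -5/2; -39/16; -155/64; -619/256; -2475/1024 }, Right { -1237/512; -309/128; -77/32; -19/8; -9/4; -2; -1; 0 } so simplest -4949/2048
RRRBBRRBRBRBRBR: Left { -3; -5/2; -39/16; -155/64; -619/256; -2475/1024 }, Right { -4949/2048; -1237/512; -309/128; -77/32; -19/8; -9/4; -2; -1; 0 } so simplest -9899/4096

-9899/4096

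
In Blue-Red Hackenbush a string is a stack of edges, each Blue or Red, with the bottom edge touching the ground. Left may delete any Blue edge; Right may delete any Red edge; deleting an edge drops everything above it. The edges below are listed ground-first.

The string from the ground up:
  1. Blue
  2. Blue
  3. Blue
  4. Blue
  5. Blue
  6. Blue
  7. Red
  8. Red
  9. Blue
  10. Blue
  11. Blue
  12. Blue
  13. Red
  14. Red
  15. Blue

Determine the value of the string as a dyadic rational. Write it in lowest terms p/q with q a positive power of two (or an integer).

2803/512

g_1 [B]  L=[0]  R=[·]  — 1
g_2 [BB]  L=[0; 1]  R=[·]  — 2
g_3 [BBB]  L=[0; 1; 2]  R=[·]  — 3
g_4 [BBBB]  L=[0; 1; 2; 3]  R=[·]  — 4
g_5 [BBBBB]  L=[0; 1; 2; 3; 4]  R=[·]  — 5
g_6 [BBBBBB]  L=[0; 1; 2; 3; 4; 5]  R=[·]  — 6
g_7 [BBBBBBR]  L=[0; 1; 2; 3; 4; 5]  R=[6]  — 11/2
g_8 [BBBBBBRR]  L=[0; 1; 2; 3; 4; 5]  R=[11/2; 6]  — 21/4
g_9 [BBBBBBRRB]  L=[0; 1; 2; 3; 4; 5; 21/4]  R=[11/2; 6]  — 43/8
g_10 [BBBBBBRRBB]  L=[0; 1; 2; 3; 4; 5; 21/4; 43/8]  R=[11/2; 6]  — 87/16
g_11 [BBBBBBRRBBB]  L=[0; 1; 2; 3; 4; 5; 21/4; 43/8; 87/16]  R=[11/2; 6]  — 175/32
g_12 [BBBBBBRRBBBB]  L=[0; 1; 2; 3; 4; 5; 21/4; 43/8; 87/16; 175/32]  R=[11/2; 6]  — 351/64
g_13 [BBBBBBRRBBBBR]  L=[0; 1; 2; 3; 4; 5; 21/4; 43/8; 87/16; 175/32]  R=[351/64; 11/2; 6]  — 701/128
g_14 [BBBBBBRRBBBBRR]  L=[0; 1; 2; 3; 4; 5; 21/4; 43/8; 87/16; 175/32]  R=[701/128; 351/64; 11/2; 6]  — 1401/256
g_15 [BBBBBBRRBBBBRRB]  L=[0; 1; 2; 3; 4; 5; 21/4; 43/8; 87/16; 175/32; 1401/256]  R=[701/128; 351/64; 11/2; 6]  — 2803/512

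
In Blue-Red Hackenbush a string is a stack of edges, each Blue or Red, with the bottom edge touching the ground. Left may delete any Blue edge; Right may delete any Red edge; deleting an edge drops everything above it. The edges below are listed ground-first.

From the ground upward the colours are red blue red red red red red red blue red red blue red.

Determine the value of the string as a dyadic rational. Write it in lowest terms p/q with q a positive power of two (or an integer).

Prefix values for red blue red red red red red red blue red red blue red via {L|R} + simplicity:
v_1 [r]  L=[·]  R=[0]  — -1
v_2 [rb]  L=[-1]  R=[0]  — -1/2
v_3 [rbr]  L=[-1]  R=[-1/2,0]  — -3/4
v_4 [rbrr]  L=[-1]  R=[-3/4,-1/2,0]  — -7/8
v_5 [rbrrr]  L=[-1]  R=[-7/8,-3/4,-1/2,0]  — -15/16
v_6 [rbrrrr]  L=[-1]  R=[-15/16,-7/8,-3/4,-1/2,0]  — -31/32
v_7 [rbrrrrr]  L=[-1]  R=[-31/32,-15/16,-7/8,-3/4,-1/2,0]  — -63/64
v_8 [rbrrrrrr]  L=[-1]  R=[-63/64,-31/32,-15/16,-7/8,-3/4,-1/2,0]  — -127/128
v_9 [rbrrrrrrb]  L=[-1,-127/128]  R=[-63/64,-31/32,-15/16,-7/8,-3/4,-1/2,0]  — -253/256
v_10 [rbrrrrrrbr]  L=[-1,-127/128]  R=[-253/256,-63/64,-31/32,-15/16,-7/8,-3/4,-1/2,0]  — -507/512
v_11 [rbrrrrrrbrr]  L=[-1,-127/128]  R=[-507/512,-253/256,-63/64,-31/32,-15/16,-7/8,-3/4,-1/2,0]  — -1015/1024
v_12 [rbrrrrrrbrrb]  L=[-1,-127/128,-1015/1024]  R=[-507/512,-253/256,-63/64,-31/32,-15/16,-7/8,-3/4,-1/2,0]  — -2029/2048
v_13 [rbrrrrrrbrrbr]  L=[-1,-127/128,-1015/1024]  R=[-2029/2048,-507/512,-253/256,-63/64,-31/32,-15/16,-7/8,-3/4,-1/2,0]  — -4059/4096

-4059/4096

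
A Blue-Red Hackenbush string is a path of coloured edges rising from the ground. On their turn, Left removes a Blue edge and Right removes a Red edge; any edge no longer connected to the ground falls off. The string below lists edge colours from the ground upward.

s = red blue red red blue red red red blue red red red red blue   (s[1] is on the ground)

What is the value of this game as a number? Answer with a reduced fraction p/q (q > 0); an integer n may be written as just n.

edge 1 of 14 (red): {  | 0 } => -1
edge 2 of 14 (blue): { -1 | 0 } => -1/2
edge 3 of 14 (red): { -1 | -1/2,0 } => -3/4
edge 4 of 14 (red): { -1 | -3/4,-1/2,0 } => -7/8
edge 5 of 14 (blue): { -1,-7/8 | -3/4,-1/2,0 } => -13/16
edge 6 of 14 (red): { -1,-7/8 | -13/16,-3/4,-1/2,0 } => -27/32
edge 7 of 14 (red): { -1,-7/8 | -27/32,-13/16,-3/4,-1/2,0 } => -55/64
edge 8 of 14 (red): { -1,-7/8 | -55/64,-27/32,-13/16,-3/4,-1/2,0 } => -111/128
edge 9 of 14 (blue): { -1,-7/8,-111/128 | -55/64,-27/32,-13/16,-3/4,-1/2,0 } => -221/256
edge 10 of 14 (red): { -1,-7/8,-111/128 | -221/256,-55/64,-27/32,-13/16,-3/4,-1/2,0 } => -443/512
edge 11 of 14 (red): { -1,-7/8,-111/128 | -443/512,-221/256,-55/64,-27/32,-13/16,-3/4,-1/2,0 } => -887/1024
edge 12 of 14 (red): { -1,-7/8,-111/128 | -887/1024,-443/512,-221/256,-55/64,-27/32,-13/16,-3/4,-1/2,0 } => -1775/2048
edge 13 of 14 (red): { -1,-7/8,-111/128 | -1775/2048,-887/1024,-443/512,-221/256,-55/64,-27/32,-13/16,-3/4,-1/2,0 } => -3551/4096
edge 14 of 14 (blue): { -1,-7/8,-111/128,-3551/4096 | -1775/2048,-887/1024,-443/512,-221/256,-55/64,-27/32,-13/16,-3/4,-1/2,0 } => -7101/8192

-7101/8192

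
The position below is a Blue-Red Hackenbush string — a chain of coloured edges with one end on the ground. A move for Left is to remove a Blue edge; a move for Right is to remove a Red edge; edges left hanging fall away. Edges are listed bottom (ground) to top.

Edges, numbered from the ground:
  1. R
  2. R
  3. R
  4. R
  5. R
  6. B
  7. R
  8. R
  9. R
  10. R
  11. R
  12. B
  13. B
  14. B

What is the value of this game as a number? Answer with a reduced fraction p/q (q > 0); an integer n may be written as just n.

Build g(s[:k]) for k = 1..14, string s = R R R R R B R R R R R B B B.
g_1 [R]  L=[(no moves)]  R=[0]  = -1
g_2 [RR]  L=[(no moves)]  R=[-1; 0]  = -2
g_3 [RRR]  L=[(no moves)]  R=[-2; -1; 0]  = -3
g_4 [RRRR]  L=[(no moves)]  R=[-3; -2; -1; 0]  = -4
g_5 [RRRRR]  L=[(no moves)]  R=[-4; -3; -2; -1; 0]  = -5
g_6 [RRRRRB]  L=[-5]  R=[-4; -3; -2; -1; 0]  = -9/2
g_7 [RRRRRBR]  L=[-5]  R=[-9/2; -4; -3; -2; -1; 0]  = -19/4
g_8 [RRRRRBRR]  L=[-5]  R=[-19/4; -9/2; -4; -3; -2; -1; 0]  = -39/8
g_9 [RRRRRBRRR]  L=[-5]  R=[-39/8; -19/4; -9/2; -4; -3; -2; -1; 0]  = -79/16
g_10 [RRRRRBRRRR]  L=[-5]  R=[-79/16; -39/8; -19/4; -9/2; -4; -3; -2; -1; 0]  = -159/32
g_11 [RRRRRBRRRRR]  L=[-5]  R=[-159/32; -79/16; -39/8; -19/4; -9/2; -4; -3; -2; -1; 0]  = -319/64
g_12 [RRRRRBRRRRRB]  L=[-5; -319/64]  R=[-159/32; -79/16; -39/8; -19/4; -9/2; -4; -3; -2; -1; 0]  = -637/128
g_13 [RRRRRBRRRRRBB]  L=[-5; -319/64; -637/128]  R=[-159/32; -79/16; -39/8; -19/4; -9/2; -4; -3; -2; -1; 0]  = -1273/256
g_14 [RRRRRBRRRRRBBB]  L=[-5; -319/64; -637/128; -1273/256]  R=[-159/32; -79/16; -39/8; -19/4; -9/2; -4; -3; -2; -1; 0]  = -2545/512

-2545/512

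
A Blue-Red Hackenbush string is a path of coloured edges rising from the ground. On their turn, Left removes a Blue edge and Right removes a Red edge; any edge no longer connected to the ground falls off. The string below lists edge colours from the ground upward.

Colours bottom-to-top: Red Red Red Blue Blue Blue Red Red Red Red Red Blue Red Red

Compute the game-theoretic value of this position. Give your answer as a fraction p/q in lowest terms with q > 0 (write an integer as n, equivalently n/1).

-4599/2048

Recurse on prefixes of the 14-edge string Red Red Red Blue Blue Blue Red Red Red Red Red Blue Red Red:
1 of 14 · R · max L −∞ · min R 0 gives -1
2 of 14 · RR · max L −∞ · min R -1 gives -2
3 of 14 · RRR · max L −∞ · min R -2 gives -3
4 of 14 · RRRB · max L -3 · min R -2 gives -5/2
5 of 14 · RRRBB · max L -5/2 · min R -2 gives -9/4
6 of 14 · RRRBBB · max L -9/4 · min R -2 gives -17/8
7 of 14 · RRRBBBR · max L -9/4 · min R -17/8 gives -35/16
8 of 14 · RRRBBBRR · max L -9/4 · min R -35/16 gives -71/32
9 of 14 · RRRBBBRRR · max L -9/4 · min R -71/32 gives -143/64
10 of 14 · RRRBBBRRRR · max L -9/4 · min R -143/64 gives -287/128
11 of 14 · RRRBBBRRRRR · max L -9/4 · min R -287/128 gives -575/256
12 of 14 · RRRBBBRRRRRB · max L -575/256 · min R -287/128 gives -1149/512
13 of 14 · RRRBBBRRRRRBR · max L -575/256 · min R -1149/512 gives -2299/1024
14 of 14 · RRRBBBRRRRRBRR · max L -575/256 · min R -2299/1024 gives -4599/2048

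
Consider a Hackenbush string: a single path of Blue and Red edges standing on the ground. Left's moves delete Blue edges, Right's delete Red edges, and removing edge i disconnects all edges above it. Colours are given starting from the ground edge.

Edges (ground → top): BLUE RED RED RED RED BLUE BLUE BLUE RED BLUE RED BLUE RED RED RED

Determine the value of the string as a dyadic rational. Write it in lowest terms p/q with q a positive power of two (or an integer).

1873/16384

Recurse on prefixes of the 15-edge string BLUE RED RED RED RED BLUE BLUE BLUE RED BLUE RED BLUE RED RED RED:
G(B) = { 0 | none } ⇒ 1
G(BR) = { 0 | 1 } ⇒ 1/2
G(BRR) = { 0 | 1/2 1 } ⇒ 1/4
G(BRRR) = { 0 | 1/4 1/2 1 } ⇒ 1/8
G(BRRRR) = { 0 | 1/8 1/4 1/2 1 } ⇒ 1/16
G(BRRRRB) = { 0 1/16 | 1/8 1/4 1/2 1 } ⇒ 3/32
G(BRRRRBB) = { 0 1/16 3/32 | 1/8 1/4 1/2 1 } ⇒ 7/64
G(BRRRRBBB) = { 0 1/16 3/32 7/64 | 1/8 1/4 1/2 1 } ⇒ 15/128
G(BRRRRBBBR) = { 0 1/16 3/32 7/64 | 15/128 1/8 1/4 1/2 1 } ⇒ 29/256
G(BRRRRBBBRB) = { 0 1/16 3/32 7/64 29/256 | 15/128 1/8 1/4 1/2 1 } ⇒ 59/512
G(BRRRRBBBRBR) = { 0 1/16 3/32 7/64 29/256 | 59/512 15/128 1/8 1/4 1/2 1 } ⇒ 117/1024
G(BRRRRBBBRBRB) = { 0 1/16 3/32 7/64 29/256 117/1024 | 59/512 15/128 1/8 1/4 1/2 1 } ⇒ 235/2048
G(BRRRRBBBRBRBR) = { 0 1/16 3/32 7/64 29/256 117/1024 | 235/2048 59/512 15/128 1/8 1/4 1/2 1 } ⇒ 469/4096
G(BRRRRBBBRBRBRR) = { 0 1/16 3/32 7/64 29/256 117/1024 | 469/4096 235/2048 59/512 15/128 1/8 1/4 1/2 1 } ⇒ 937/8192
G(BRRRRBBBRBRBRRR) = { 0 1/16 3/32 7/64 29/256 117/1024 | 937/8192 469/4096 235/2048 59/512 15/128 1/8 1/4 1/2 1 } ⇒ 1873/16384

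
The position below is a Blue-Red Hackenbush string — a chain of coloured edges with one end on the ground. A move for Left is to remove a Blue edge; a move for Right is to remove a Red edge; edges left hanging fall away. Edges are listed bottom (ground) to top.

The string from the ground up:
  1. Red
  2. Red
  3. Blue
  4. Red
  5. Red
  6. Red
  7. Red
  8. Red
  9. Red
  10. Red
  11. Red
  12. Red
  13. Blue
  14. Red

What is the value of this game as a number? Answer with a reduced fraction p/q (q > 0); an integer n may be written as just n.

Prefix values for Red Red Blue Red Red Red Red Red Red Red Red Red Blue Red via {L|R} + simplicity:
R: Left { · }, Right { 0 } = simplest -1
RR: Left { · }, Right { -1,0 } = simplest -2
RRB: Left { -2 }, Right { -1,0 } = simplest -3/2
RRBR: Left { -2 }, Right { -3/2,-1,0 } = simplest -7/4
RRBRR: Left { -2 }, Right { -7/4,-3/2,-1,0 } = simplest -15/8
RRBRRR: Left { -2 }, Right { -15/8,-7/4,-3/2,-1,0 } = simplest -31/16
RRBRRRR: Left { -2 }, Right { -31/16,-15/8,-7/4,-3/2,-1,0 } = simplest -63/32
RRBRRRRR: Left { -2 }, Right { -63/32,-31/16,-15/8,-7/4,-3/2,-1,0 } = simplest -127/64
RRBRRRRRR: Left { -2 }, Right { -127/64,-63/32,-31/16,-15/8,-7/4,-3/2,-1,0 } = simplest -255/128
RRBRRRRRRR: Left { -2 }, Right { -255/128,-127/64,-63/32,-31/16,-15/8,-7/4,-3/2,-1,0 } = simplest -511/256
RRBRRRRRRRR: Left { -2 }, Right { -511/256,-255/128,-127/64,-63/32,-31/16,-15/8,-7/4,-3/2,-1,0 } = simplest -1023/512
RRBRRRRRRRRR: Left { -2 }, Right { -1023/512,-511/256,-255/128,-127/64,-63/32,-31/16,-15/8,-7/4,-3/2,-1,0 } = simplest -2047/1024
RRBRRRRRRRRRB: Left { -2,-2047/1024 }, Right { -1023/512,-511/256,-255/128,-127/64,-63/32,-31/16,-15/8,-7/4,-3/2,-1,0 } = simplest -4093/2048
RRBRRRRRRRRRBR: Left { -2,-2047/1024 }, Right { -4093/2048,-1023/512,-511/256,-255/128,-127/64,-63/32,-31/16,-15/8,-7/4,-3/2,-1,0 } = simplest -8187/4096

-8187/4096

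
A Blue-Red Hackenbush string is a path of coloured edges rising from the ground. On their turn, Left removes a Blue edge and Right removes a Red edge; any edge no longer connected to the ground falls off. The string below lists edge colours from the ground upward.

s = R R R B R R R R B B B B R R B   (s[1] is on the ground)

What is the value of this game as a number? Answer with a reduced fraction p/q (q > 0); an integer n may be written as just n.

-12045/4096

Recurse on prefixes of the 15-edge string R R R B R R R R B B B B R R B:
val_1 [R]  L=[]  R=[0]  — -1
val_2 [RR]  L=[]  R=[-1, 0]  — -2
val_3 [RRR]  L=[]  R=[-2, -1, 0]  — -3
val_4 [RRRB]  L=[-3]  R=[-2, -1, 0]  — -5/2
val_5 [RRRBR]  L=[-3]  R=[-5/2, -2, -1, 0]  — -11/4
val_6 [RRRBRR]  L=[-3]  R=[-11/4, -5/2, -2, -1, 0]  — -23/8
val_7 [RRRBRRR]  L=[-3]  R=[-23/8, -11/4, -5/2, -2, -1, 0]  — -47/16
val_8 [RRRBRRRR]  L=[-3]  R=[-47/16, -23/8, -11/4, -5/2, -2, -1, 0]  — -95/32
val_9 [RRRBRRRRB]  L=[-3, -95/32]  R=[-47/16, -23/8, -11/4, -5/2, -2, -1, 0]  — -189/64
val_10 [RRRBRRRRBB]  L=[-3, -95/32, -189/64]  R=[-47/16, -23/8, -11/4, -5/2, -2, -1, 0]  — -377/128
val_11 [RRRBRRRRBBB]  L=[-3, -95/32, -189/64, -377/128]  R=[-47/16, -23/8, -11/4, -5/2, -2, -1, 0]  — -753/256
val_12 [RRRBRRRRBBBB]  L=[-3, -95/32, -189/64, -377/128, -753/256]  R=[-47/16, -23/8, -11/4, -5/2, -2, -1, 0]  — -1505/512
val_13 [RRRBRRRRBBBBR]  L=[-3, -95/32, -189/64, -377/128, -753/256]  R=[-1505/512, -47/16, -23/8, -11/4, -5/2, -2, -1, 0]  — -3011/1024
val_14 [RRRBRRRRBBBBRR]  L=[-3, -95/32, -189/64, -377/128, -753/256]  R=[-3011/1024, -1505/512, -47/16, -23/8, -11/4, -5/2, -2, -1, 0]  — -6023/2048
val_15 [RRRBRRRRBBBBRRB]  L=[-3, -95/32, -189/64, -377/128, -753/256, -6023/2048]  R=[-3011/1024, -1505/512, -47/16, -23/8, -11/4, -5/2, -2, -1, 0]  — -12045/4096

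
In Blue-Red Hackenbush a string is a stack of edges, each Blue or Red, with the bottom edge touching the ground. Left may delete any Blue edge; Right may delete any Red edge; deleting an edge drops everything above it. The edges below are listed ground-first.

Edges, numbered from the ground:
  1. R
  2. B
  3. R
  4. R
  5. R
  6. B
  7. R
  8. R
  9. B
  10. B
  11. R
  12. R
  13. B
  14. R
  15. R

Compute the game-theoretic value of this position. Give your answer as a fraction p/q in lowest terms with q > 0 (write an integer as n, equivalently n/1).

-15159/16384

Build value(s[:k]) for k = 1..15, string s = R B R R R B R R B B R R B R R.
value_1 [R]  L=[(no moves)]  R=[0]  = -1
value_2 [RB]  L=[-1]  R=[0]  = -1/2
value_3 [RBR]  L=[-1]  R=[-1/2, 0]  = -3/4
value_4 [RBRR]  L=[-1]  R=[-3/4, -1/2, 0]  = -7/8
value_5 [RBRRR]  L=[-1]  R=[-7/8, -3/4, -1/2, 0]  = -15/16
value_6 [RBRRRB]  L=[-1, -15/16]  R=[-7/8, -3/4, -1/2, 0]  = -29/32
value_7 [RBRRRBR]  L=[-1, -15/16]  R=[-29/32, -7/8, -3/4, -1/2, 0]  = -59/64
value_8 [RBRRRBRR]  L=[-1, -15/16]  R=[-59/64, -29/32, -7/8, -3/4, -1/2, 0]  = -119/128
value_9 [RBRRRBRRB]  L=[-1, -15/16, -119/128]  R=[-59/64, -29/32, -7/8, -3/4, -1/2, 0]  = -237/256
value_10 [RBRRRBRRBB]  L=[-1, -15/16, -119/128, -237/256]  R=[-59/64, -29/32, -7/8, -3/4, -1/2, 0]  = -473/512
value_11 [RBRRRBRRBBR]  L=[-1, -15/16, -119/128, -237/256]  R=[-473/512, -59/64, -29/32, -7/8, -3/4, -1/2, 0]  = -947/1024
value_12 [RBRRRBRRBBRR]  L=[-1, -15/16, -119/128, -237/256]  R=[-947/1024, -473/512, -59/64, -29/32, -7/8, -3/4, -1/2, 0]  = -1895/2048
value_13 [RBRRRBRRBBRRB]  L=[-1, -15/16, -119/128, -237/256, -1895/2048]  R=[-947/1024, -473/512, -59/64, -29/32, -7/8, -3/4, -1/2, 0]  = -3789/4096
value_14 [RBRRRBRRBBRRBR]  L=[-1, -15/16, -119/128, -237/256, -1895/2048]  R=[-3789/4096, -947/1024, -473/512, -59/64, -29/32, -7/8, -3/4, -1/2, 0]  = -7579/8192
value_15 [RBRRRBRRBBRRBRR]  L=[-1, -15/16, -119/128, -237/256, -1895/2048]  R=[-7579/8192, -3789/4096, -947/1024, -473/512, -59/64, -29/32, -7/8, -3/4, -1/2, 0]  = -15159/16384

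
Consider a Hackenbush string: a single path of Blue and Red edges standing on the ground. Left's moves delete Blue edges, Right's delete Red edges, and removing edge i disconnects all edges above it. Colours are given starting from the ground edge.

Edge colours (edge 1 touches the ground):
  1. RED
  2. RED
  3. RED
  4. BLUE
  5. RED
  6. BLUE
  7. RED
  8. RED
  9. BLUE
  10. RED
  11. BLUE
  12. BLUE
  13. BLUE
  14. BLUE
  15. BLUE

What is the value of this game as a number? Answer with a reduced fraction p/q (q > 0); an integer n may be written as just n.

-11073/4096

Recurse on prefixes of the 15-edge string RED RED RED BLUE RED BLUE RED RED BLUE RED BLUE BLUE BLUE BLUE BLUE:
step 1: add RED to get R; options L={ (no moves) } R={ 0 } — -1
step 2: add RED to get RR; options L={ (no moves) } R={ -1; 0 } — -2
step 3: add RED to get RRR; options L={ (no moves) } R={ -2; -1; 0 } — -3
step 4: add BLUE to get RRRB; options L={ -3 } R={ -2; -1; 0 } — -5/2
step 5: add RED to get RRRBR; options L={ -3 } R={ -5/2; -2; -1; 0 } — -11/4
step 6: add BLUE to get RRRBRB; options L={ -3; -11/4 } R={ -5/2; -2; -1; 0 } — -21/8
step 7: add RED to get RRRBRBR; options L={ -3; -11/4 } R={ -21/8; -5/2; -2; -1; 0 } — -43/16
step 8: add RED to get RRRBRBRR; options L={ -3; -11/4 } R={ -43/16; -21/8; -5/2; -2; -1; 0 } — -87/32
step 9: add BLUE to get RRRBRBRRB; options L={ -3; -11/4; -87/32 } R={ -43/16; -21/8; -5/2; -2; -1; 0 } — -173/64
step 10: add RED to get RRRBRBRRBR; options L={ -3; -11/4; -87/32 } R={ -173/64; -43/16; -21/8; -5/2; -2; -1; 0 } — -347/128
step 11: add BLUE to get RRRBRBRRBRB; options L={ -3; -11/4; -87/32; -347/128 } R={ -173/64; -43/16; -21/8; -5/2; -2; -1; 0 } — -693/256
step 12: add BLUE to get RRRBRBRRBRBB; options L={ -3; -11/4; -87/32; -347/128; -693/256 } R={ -173/64; -43/16; -21/8; -5/2; -2; -1; 0 } — -1385/512
step 13: add BLUE to get RRRBRBRRBRBBB; options L={ -3; -11/4; -87/32; -347/128; -693/256; -1385/512 } R={ -173/64; -43/16; -21/8; -5/2; -2; -1; 0 } — -2769/1024
step 14: add BLUE to get RRRBRBRRBRBBBB; options L={ -3; -11/4; -87/32; -347/128; -693/256; -1385/512; -2769/1024 } R={ -173/64; -43/16; -21/8; -5/2; -2; -1; 0 } — -5537/2048
step 15: add BLUE to get RRRBRBRRBRBBBBB; options L={ -3; -11/4; -87/32; -347/128; -693/256; -1385/512; -2769/1024; -5537/2048 } R={ -173/64; -43/16; -21/8; -5/2; -2; -1; 0 } — -11073/4096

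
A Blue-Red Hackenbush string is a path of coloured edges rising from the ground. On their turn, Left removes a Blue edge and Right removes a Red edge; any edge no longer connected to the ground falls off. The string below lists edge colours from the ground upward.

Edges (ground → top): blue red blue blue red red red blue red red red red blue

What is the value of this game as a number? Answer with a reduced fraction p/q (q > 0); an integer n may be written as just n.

3139/4096

Prefix values for blue red blue blue red red red blue red red red red blue via {L|R} + simplicity:
edge 1 of 13 (blue): { 0 | ∅ } = 1
edge 2 of 13 (red): { 0 | 1 } = 1/2
edge 3 of 13 (blue): { 0 1/2 | 1 } = 3/4
edge 4 of 13 (blue): { 0 1/2 3/4 | 1 } = 7/8
edge 5 of 13 (red): { 0 1/2 3/4 | 7/8 1 } = 13/16
edge 6 of 13 (red): { 0 1/2 3/4 | 13/16 7/8 1 } = 25/32
edge 7 of 13 (red): { 0 1/2 3/4 | 25/32 13/16 7/8 1 } = 49/64
edge 8 of 13 (blue): { 0 1/2 3/4 49/64 | 25/32 13/16 7/8 1 } = 99/128
edge 9 of 13 (red): { 0 1/2 3/4 49/64 | 99/128 25/32 13/16 7/8 1 } = 197/256
edge 10 of 13 (red): { 0 1/2 3/4 49/64 | 197/256 99/128 25/32 13/16 7/8 1 } = 393/512
edge 11 of 13 (red): { 0 1/2 3/4 49/64 | 393/512 197/256 99/128 25/32 13/16 7/8 1 } = 785/1024
edge 12 of 13 (red): { 0 1/2 3/4 49/64 | 785/1024 393/512 197/256 99/128 25/32 13/16 7/8 1 } = 1569/2048
edge 13 of 13 (blue): { 0 1/2 3/4 49/64 1569/2048 | 785/1024 393/512 197/256 99/128 25/32 13/16 7/8 1 } = 3139/4096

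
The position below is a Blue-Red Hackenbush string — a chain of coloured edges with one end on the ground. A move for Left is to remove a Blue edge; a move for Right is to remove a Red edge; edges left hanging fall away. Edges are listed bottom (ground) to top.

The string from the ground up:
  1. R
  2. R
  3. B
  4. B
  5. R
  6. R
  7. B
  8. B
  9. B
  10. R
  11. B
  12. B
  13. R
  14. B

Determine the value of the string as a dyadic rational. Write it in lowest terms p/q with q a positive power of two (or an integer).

1 of 14 · R · max L −∞ · min R 0 so -1
2 of 14 · RR · max L −∞ · min R -1 so -2
3 of 14 · RRB · max L -2 · min R -1 so -3/2
4 of 14 · RRBB · max L -3/2 · min R -1 so -5/4
5 of 14 · RRBBR · max L -3/2 · min R -5/4 so -11/8
6 of 14 · RRBBRR · max L -3/2 · min R -11/8 so -23/16
7 of 14 · RRBBRRB · max L -23/16 · min R -11/8 so -45/32
8 of 14 · RRBBRRBB · max L -45/32 · min R -11/8 so -89/64
9 of 14 · RRBBRRBBB · max L -89/64 · min R -11/8 so -177/128
10 of 14 · RRBBRRBBBR · max L -89/64 · min R -177/128 so -355/256
11 of 14 · RRBBRRBBBRB · max L -355/256 · min R -177/128 so -709/512
12 of 14 · RRBBRRBBBRBB · max L -709/512 · min R -177/128 so -1417/1024
13 of 14 · RRBBRRBBBRBBR · max L -709/512 · min R -1417/1024 so -2835/2048
14 of 14 · RRBBRRBBBRBBRB · max L -2835/2048 · min R -1417/1024 so -5669/4096

-5669/4096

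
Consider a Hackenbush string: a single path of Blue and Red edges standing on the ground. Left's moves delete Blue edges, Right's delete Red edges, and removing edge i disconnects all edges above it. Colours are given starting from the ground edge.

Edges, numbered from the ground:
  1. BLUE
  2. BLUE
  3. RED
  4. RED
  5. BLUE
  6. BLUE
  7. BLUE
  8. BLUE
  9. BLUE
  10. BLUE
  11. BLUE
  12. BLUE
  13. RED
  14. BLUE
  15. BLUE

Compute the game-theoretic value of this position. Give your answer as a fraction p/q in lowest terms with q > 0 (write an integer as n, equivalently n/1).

B: Left { 0 }, Right { · } -> simplest 1
BB: Left { 0 1 }, Right { · } -> simplest 2
BBR: Left { 0 1 }, Right { 2 } -> simplest 3/2
BBRR: Left { 0 1 }, Right { 3/2 2 } -> simplest 5/4
BBRRB: Left { 0 1 5/4 }, Right { 3/2 2 } -> simplest 11/8
BBRRBB: Left { 0 1 5/4 11/8 }, Right { 3/2 2 } -> simplest 23/16
BBRRBBB: Left { 0 1 5/4 11/8 23/16 }, Right { 3/2 2 } -> simplest 47/32
BBRRBBBB: Left { 0 1 5/4 11/8 23/16 47/32 }, Right { 3/2 2 } -> simplest 95/64
BBRRBBBBB: Left { 0 1 5/4 11/8 23/16 47/32 95/64 }, Right { 3/2 2 } -> simplest 191/128
BBRRBBBBBB: Left { 0 1 5/4 11/8 23/16 47/32 95/64 191/128 }, Right { 3/2 2 } -> simplest 383/256
BBRRBBBBBBB: Left { 0 1 5/4 11/8 23/16 47/32 95/64 191/128 383/256 }, Right { 3/2 2 } -> simplest 767/512
BBRRBBBBBBBB: Left { 0 1 5/4 11/8 23/16 47/32 95/64 191/128 383/256 767/512 }, Right { 3/2 2 } -> simplest 1535/1024
BBRRBBBBBBBBR: Left { 0 1 5/4 11/8 23/16 47/32 95/64 191/128 383/256 767/512 }, Right { 1535/1024 3/2 2 } -> simplest 3069/2048
BBRRBBBBBBBBRB: Left { 0 1 5/4 11/8 23/16 47/32 95/64 191/128 383/256 767/512 3069/2048 }, Right { 1535/1024 3/2 2 } -> simplest 6139/4096
BBRRBBBBBBBBRBB: Left { 0 1 5/4 11/8 23/16 47/32 95/64 191/128 383/256 767/512 3069/2048 6139/4096 }, Right { 1535/1024 3/2 2 } -> simplest 12279/8192

12279/8192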